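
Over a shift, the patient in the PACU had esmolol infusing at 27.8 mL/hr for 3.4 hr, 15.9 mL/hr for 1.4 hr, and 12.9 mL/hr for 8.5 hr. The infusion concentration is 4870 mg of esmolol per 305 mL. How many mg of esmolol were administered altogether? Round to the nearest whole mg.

Concentration = 4870 mg ÷ 305 mL = 15.96721 mg/mL
Stage 1: 27.8 mL/hr × 3.4 hr = 94.52 mL → 94.52 mL × 15.96721 mg/mL = 1509.221 mg
Stage 2: 15.9 mL/hr × 1.4 hr = 22.26 mL → 22.26 mL × 15.96721 mg/mL = 355.4302 mg
Stage 3: 12.9 mL/hr × 8.5 hr = 109.65 mL → 109.65 mL × 15.96721 mg/mL = 1750.805 mg
Total = 1509.221 + 355.4302 + 1750.805 = 3615.456 mg

3615 mg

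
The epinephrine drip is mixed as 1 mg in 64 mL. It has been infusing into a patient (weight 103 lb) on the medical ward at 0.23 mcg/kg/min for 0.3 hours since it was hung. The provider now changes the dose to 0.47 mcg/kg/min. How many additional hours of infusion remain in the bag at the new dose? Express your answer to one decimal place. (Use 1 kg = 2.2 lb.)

0.6 hours

Initial rate:
Weight = 103 lb ÷ 2.2 lb/kg = 46.81818 kg
Dose = 0.23 mcg/kg/min × 46.81818 kg = 10.76818 mcg/min
10.76818 mcg/min × 60 min/hr = 646.0909 mcg/hr
Concentration = 1 mg ÷ 64 mL = 0.015625 mg/mL = 15.625 mcg/mL
Rate = 646.0909 mcg/hr ÷ 15.625 mcg/mL = 41.34982 mL/hr
Volume infused so far = 41.34982 mL/hr × 0.3 hr = 12.40495 mL
Volume remaining = 64 − 12.40495 = 51.59505 mL
New rate:
Dose = 0.47 mcg/kg/min × 46.81818 kg = 22.00455 mcg/min
22.00455 mcg/min × 60 min/hr = 1320.273 mcg/hr
Rate = 1320.273 mcg/hr ÷ 15.625 mcg/mL = 84.49745 mL/hr
Time remaining = 51.59505 mL ÷ 84.49745 mL/hr = 0.6106108 hr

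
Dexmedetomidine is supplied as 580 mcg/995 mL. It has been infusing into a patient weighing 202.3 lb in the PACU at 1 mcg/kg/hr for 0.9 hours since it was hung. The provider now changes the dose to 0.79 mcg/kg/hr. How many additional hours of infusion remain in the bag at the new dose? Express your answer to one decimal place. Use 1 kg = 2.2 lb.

Initial rate:
Weight = 202.3 lb ÷ 2.2 lb/kg = 91.95455 kg
Dose = 1 mcg/kg/hr × 91.95455 kg = 91.95455 mcg/hr
Concentration = 580 mcg ÷ 995 mL = 0.5829146 mcg/mL
Rate = 91.95455 mcg/hr ÷ 0.5829146 mcg/mL = 157.7496 mL/hr
Volume infused so far = 157.7496 mL/hr × 0.9 hr = 141.9746 mL
Volume remaining = 995 − 141.9746 = 853.0254 mL
New rate:
Dose = 0.79 mcg/kg/hr × 91.95455 kg = 72.64409 mcg/hr
Rate = 72.64409 mcg/hr ÷ 0.5829146 mcg/mL = 124.6222 mL/hr
Time remaining = 853.0254 mL ÷ 124.6222 mL/hr = 6.844891 hr

6.8 hours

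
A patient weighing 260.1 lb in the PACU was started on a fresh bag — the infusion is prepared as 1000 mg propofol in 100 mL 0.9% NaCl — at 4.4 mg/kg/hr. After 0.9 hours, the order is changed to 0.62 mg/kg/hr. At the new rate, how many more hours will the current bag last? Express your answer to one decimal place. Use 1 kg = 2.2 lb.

7.3 hours

Initial rate:
Weight = 260.1 lb ÷ 2.2 lb/kg = 118.2273 kg
Dose = 4.4 mg/kg/hr × 118.2273 kg = 520.2 mg/hr
Concentration = 1000 mg ÷ 100 mL = 10 mg/mL
Rate = 520.2 mg/hr ÷ 10 mg/mL = 52.02 mL/hr
Volume infused so far = 52.02 mL/hr × 0.9 hr = 46.818 mL
Volume remaining = 100 − 46.818 = 53.182 mL
New rate:
Dose = 0.62 mg/kg/hr × 118.2273 kg = 73.30091 mg/hr
Rate = 73.30091 mg/hr ÷ 10 mg/mL = 7.330091 mL/hr
Time remaining = 53.182 mL ÷ 7.330091 mL/hr = 7.255299 hr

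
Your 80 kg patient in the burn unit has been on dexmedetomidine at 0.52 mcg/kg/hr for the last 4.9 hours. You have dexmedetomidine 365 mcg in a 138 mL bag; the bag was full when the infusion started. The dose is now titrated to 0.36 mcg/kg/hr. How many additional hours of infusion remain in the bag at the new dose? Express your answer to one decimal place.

5.6 hours

Initial rate:
Dose = 0.52 mcg/kg/hr × 80 kg = 41.6 mcg/hr
Concentration = 365 mcg ÷ 138 mL = 2.644928 mcg/mL
Rate = 41.6 mcg/hr ÷ 2.644928 mcg/mL = 15.72822 mL/hr
Volume infused so far = 15.72822 mL/hr × 4.9 hr = 77.06827 mL
Volume remaining = 138 − 77.06827 = 60.93173 mL
New rate:
Dose = 0.36 mcg/kg/hr × 80 kg = 28.8 mcg/hr
Rate = 28.8 mcg/hr ÷ 2.644928 mcg/mL = 10.88877 mL/hr
Time remaining = 60.93173 mL ÷ 10.88877 mL/hr = 5.595833 hr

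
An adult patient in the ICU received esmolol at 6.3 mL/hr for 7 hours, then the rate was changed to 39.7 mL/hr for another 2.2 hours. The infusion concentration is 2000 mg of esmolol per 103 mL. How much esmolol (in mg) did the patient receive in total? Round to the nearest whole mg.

Concentration = 2000 mg ÷ 103 mL = 19.41748 mg/mL
Stage 1: 6.3 mL/hr × 7 hr = 44.1 mL → 44.1 mL × 19.41748 mg/mL = 856.3107 mg
Stage 2: 39.7 mL/hr × 2.2 hr = 87.34 mL → 87.34 mL × 19.41748 mg/mL = 1695.922 mg
Total = 856.3107 + 1695.922 = 2552.233 mg

2552 mg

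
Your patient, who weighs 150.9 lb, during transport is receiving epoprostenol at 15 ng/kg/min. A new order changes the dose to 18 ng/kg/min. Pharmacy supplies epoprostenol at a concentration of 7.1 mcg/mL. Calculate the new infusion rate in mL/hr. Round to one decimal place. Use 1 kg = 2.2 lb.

Weight = 150.9 lb ÷ 2.2 lb/kg = 68.59091 kg
Dose = 18 ng/kg/min × 68.59091 kg = 1234.636 ng/min
1234.636 ng/min × 60 min/hr = 74078.18 ng/hr
Concentration = 7.1 mcg/mL = 7100 ng/mL
Rate = 74078.18 ng/hr ÷ 7100 ng/mL = 10.43355 mL/hr

10.4 mL/hr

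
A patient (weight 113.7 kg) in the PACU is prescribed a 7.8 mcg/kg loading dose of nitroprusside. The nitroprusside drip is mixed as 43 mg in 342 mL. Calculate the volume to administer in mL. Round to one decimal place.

7.1 mL

Dose = 7.8 mcg/kg × 113.7 kg = 886.86 mcg
Concentration = 43 mg ÷ 342 mL = 0.125731 mg/mL = 125.731 mcg/mL
Volume = 886.86 mcg ÷ 125.731 mcg/mL = 7.053631 mL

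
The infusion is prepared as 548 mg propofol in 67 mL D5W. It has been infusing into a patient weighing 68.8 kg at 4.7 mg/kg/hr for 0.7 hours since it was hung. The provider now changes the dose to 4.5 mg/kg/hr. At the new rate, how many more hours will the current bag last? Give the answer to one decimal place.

1.0 hours

Initial rate:
Dose = 4.7 mg/kg/hr × 68.8 kg = 323.36 mg/hr
Concentration = 548 mg ÷ 67 mL = 8.179104 mg/mL
Rate = 323.36 mg/hr ÷ 8.179104 mg/mL = 39.53489 mL/hr
Volume infused so far = 39.53489 mL/hr × 0.7 hr = 27.67442 mL
Volume remaining = 67 − 27.67442 = 39.32558 mL
New rate:
Dose = 4.5 mg/kg/hr × 68.8 kg = 309.6 mg/hr
Rate = 309.6 mg/hr ÷ 8.179104 mg/mL = 37.85255 mL/hr
Time remaining = 39.32558 mL ÷ 37.85255 mL/hr = 1.038915 hr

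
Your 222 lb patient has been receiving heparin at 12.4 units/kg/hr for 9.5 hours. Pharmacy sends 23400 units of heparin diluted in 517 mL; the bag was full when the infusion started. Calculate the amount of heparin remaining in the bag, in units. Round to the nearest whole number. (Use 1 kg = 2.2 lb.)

Weight = 222 lb ÷ 2.2 lb/kg = 100.9091 kg
Dose = 12.4 units/kg/hr × 100.9091 kg = 1251.273 units/hr
Concentration = 23400 units ÷ 517 mL = 45.26112 units/mL
Rate = 1251.273 units/hr ÷ 45.26112 units/mL = 27.64564 mL/hr
Volume infused = 27.64564 mL/hr × 9.5 hr = 262.6336 mL
Volume remaining = 517 − 262.6336 = 254.3664 mL
Drug remaining = 254.3664 mL × 45.26112 units/mL = 11512.91 units

11513 units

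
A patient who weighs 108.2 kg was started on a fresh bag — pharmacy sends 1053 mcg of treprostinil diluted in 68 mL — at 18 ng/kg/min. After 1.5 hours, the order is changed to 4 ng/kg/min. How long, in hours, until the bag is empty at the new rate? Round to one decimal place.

Initial rate:
Dose = 18 ng/kg/min × 108.2 kg = 1947.6 ng/min
1947.6 ng/min × 60 min/hr = 116856 ng/hr
Concentration = 1053 mcg ÷ 68 mL = 15.48529 mcg/mL = 15485.29 ng/mL
Rate = 116856 ng/hr ÷ 15485.29 ng/mL = 7.546256 mL/hr
Volume infused so far = 7.546256 mL/hr × 1.5 hr = 11.31938 mL
Volume remaining = 68 − 11.31938 = 56.68062 mL
New rate:
Dose = 4 ng/kg/min × 108.2 kg = 432.8 ng/min
432.8 ng/min × 60 min/hr = 25968 ng/hr
Rate = 25968 ng/hr ÷ 15485.29 ng/mL = 1.676946 mL/hr
Time remaining = 56.68062 mL ÷ 1.676946 mL/hr = 33.79991 hr

33.8 hours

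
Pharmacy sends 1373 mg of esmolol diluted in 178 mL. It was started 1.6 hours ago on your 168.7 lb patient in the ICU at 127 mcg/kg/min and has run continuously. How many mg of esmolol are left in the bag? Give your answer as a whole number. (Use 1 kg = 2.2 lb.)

Weight = 168.7 lb ÷ 2.2 lb/kg = 76.68182 kg
Dose = 127 mcg/kg/min × 76.68182 kg = 9738.591 mcg/min
9738.591 mcg/min × 60 min/hr = 584315.5 mcg/hr
Concentration = 1373 mg ÷ 178 mL = 7.713483 mg/mL = 7713.483 mcg/mL
Rate = 584315.5 mcg/hr ÷ 7713.483 mcg/mL = 75.75248 mL/hr
Volume infused = 75.75248 mL/hr × 1.6 hr = 121.204 mL
Volume remaining = 178 − 121.204 = 56.79604 mL
Drug remaining = 56.79604 mL × 7713.483 mcg/mL = 438095.3 mcg = 438.0953 mg

438 mg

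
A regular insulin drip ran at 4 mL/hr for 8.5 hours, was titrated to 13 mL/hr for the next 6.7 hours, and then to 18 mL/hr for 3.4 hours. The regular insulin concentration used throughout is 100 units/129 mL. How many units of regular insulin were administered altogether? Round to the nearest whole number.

141 units

Concentration = 100 units ÷ 129 mL = 0.7751938 units/mL
Stage 1: 4 mL/hr × 8.5 hr = 34 mL → 34 mL × 0.7751938 units/mL = 26.35659 units
Stage 2: 13 mL/hr × 6.7 hr = 87.1 mL → 87.1 mL × 0.7751938 units/mL = 67.51938 units
Stage 3: 18 mL/hr × 3.4 hr = 61.2 mL → 61.2 mL × 0.7751938 units/mL = 47.44186 units
Total = 26.35659 + 67.51938 + 47.44186 = 141.3178 units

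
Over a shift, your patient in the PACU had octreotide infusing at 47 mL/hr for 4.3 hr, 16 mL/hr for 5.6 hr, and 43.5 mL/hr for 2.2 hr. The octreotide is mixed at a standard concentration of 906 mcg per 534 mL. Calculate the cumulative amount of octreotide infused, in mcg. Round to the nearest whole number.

657 mcg

Concentration = 906 mcg ÷ 534 mL = 1.696629 mcg/mL
Stage 1: 47 mL/hr × 4.3 hr = 202.1 mL → 202.1 mL × 1.696629 mcg/mL = 342.8888 mcg
Stage 2: 16 mL/hr × 5.6 hr = 89.6 mL → 89.6 mL × 1.696629 mcg/mL = 152.018 mcg
Stage 3: 43.5 mL/hr × 2.2 hr = 95.7 mL → 95.7 mL × 1.696629 mcg/mL = 162.3674 mcg
Total = 342.8888 + 152.018 + 162.3674 = 657.2742 mcg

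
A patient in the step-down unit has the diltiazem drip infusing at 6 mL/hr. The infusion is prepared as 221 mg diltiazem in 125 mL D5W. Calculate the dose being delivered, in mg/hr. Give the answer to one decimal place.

10.6 mg/hr

Concentration = 221 mg ÷ 125 mL = 1.768 mg/mL
Drug rate = 6 mL/hr × 1.768 mg/mL = 10.608 mg/hr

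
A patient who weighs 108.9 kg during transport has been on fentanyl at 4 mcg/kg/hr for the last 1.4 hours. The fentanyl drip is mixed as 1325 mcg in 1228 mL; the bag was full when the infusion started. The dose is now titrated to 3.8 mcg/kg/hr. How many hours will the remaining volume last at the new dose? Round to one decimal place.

Initial rate:
Dose = 4 mcg/kg/hr × 108.9 kg = 435.6 mcg/hr
Concentration = 1325 mcg ÷ 1228 mL = 1.07899 mcg/mL
Rate = 435.6 mcg/hr ÷ 1.07899 mcg/mL = 403.7108 mL/hr
Volume infused so far = 403.7108 mL/hr × 1.4 hr = 565.1951 mL
Volume remaining = 1228 − 565.1951 = 662.8049 mL
New rate:
Dose = 3.8 mcg/kg/hr × 108.9 kg = 413.82 mcg/hr
Rate = 413.82 mcg/hr ÷ 1.07899 mcg/mL = 383.5253 mL/hr
Time remaining = 662.8049 mL ÷ 383.5253 mL/hr = 1.728191 hr

1.7 hours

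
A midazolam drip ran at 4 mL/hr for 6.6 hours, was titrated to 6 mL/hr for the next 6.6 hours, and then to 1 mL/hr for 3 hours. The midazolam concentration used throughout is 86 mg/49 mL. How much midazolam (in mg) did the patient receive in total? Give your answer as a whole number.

Concentration = 86 mg ÷ 49 mL = 1.755102 mg/mL
Stage 1: 4 mL/hr × 6.6 hr = 26.4 mL → 26.4 mL × 1.755102 mg/mL = 46.33469 mg
Stage 2: 6 mL/hr × 6.6 hr = 39.6 mL → 39.6 mL × 1.755102 mg/mL = 69.50204 mg
Stage 3: 1 mL/hr × 3 hr = 3 mL → 3 mL × 1.755102 mg/mL = 5.265306 mg
Total = 46.33469 + 69.50204 + 5.265306 = 121.102 mg

121 mg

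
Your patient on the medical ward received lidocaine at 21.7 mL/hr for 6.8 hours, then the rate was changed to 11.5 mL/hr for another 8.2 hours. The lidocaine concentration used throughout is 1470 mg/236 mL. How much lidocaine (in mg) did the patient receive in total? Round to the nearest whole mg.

1507 mg

Concentration = 1470 mg ÷ 236 mL = 6.228814 mg/mL
Stage 1: 21.7 mL/hr × 6.8 hr = 147.56 mL → 147.56 mL × 6.228814 mg/mL = 919.1237 mg
Stage 2: 11.5 mL/hr × 8.2 hr = 94.3 mL → 94.3 mL × 6.228814 mg/mL = 587.3771 mg
Total = 919.1237 + 587.3771 = 1506.501 mg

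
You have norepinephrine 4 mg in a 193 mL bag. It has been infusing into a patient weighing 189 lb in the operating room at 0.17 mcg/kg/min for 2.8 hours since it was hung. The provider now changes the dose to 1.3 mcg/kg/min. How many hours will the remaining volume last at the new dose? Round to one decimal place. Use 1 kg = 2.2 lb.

Initial rate:
Weight = 189 lb ÷ 2.2 lb/kg = 85.90909 kg
Dose = 0.17 mcg/kg/min × 85.90909 kg = 14.60455 mcg/min
14.60455 mcg/min × 60 min/hr = 876.2727 mcg/hr
Concentration = 4 mg ÷ 193 mL = 0.02072539 mg/mL = 20.72539 mcg/mL
Rate = 876.2727 mcg/hr ÷ 20.72539 mcg/mL = 42.28016 mL/hr
Volume infused so far = 42.28016 mL/hr × 2.8 hr = 118.3844 mL
Volume remaining = 193 − 118.3844 = 74.61555 mL
New rate:
Dose = 1.3 mcg/kg/min × 85.90909 kg = 111.6818 mcg/min
111.6818 mcg/min × 60 min/hr = 6700.909 mcg/hr
Rate = 6700.909 mcg/hr ÷ 20.72539 mcg/mL = 323.3189 mL/hr
Time remaining = 74.61555 mL ÷ 323.3189 mL/hr = 0.2307801 hr

0.2 hours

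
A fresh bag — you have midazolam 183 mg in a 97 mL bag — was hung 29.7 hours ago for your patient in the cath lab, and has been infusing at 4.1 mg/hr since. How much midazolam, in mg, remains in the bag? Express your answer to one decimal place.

Concentration = 183 mg ÷ 97 mL = 1.886598 mg/mL
Rate = 4.1 mg/hr ÷ 1.886598 mg/mL = 2.173224 mL/hr
Volume infused = 2.173224 mL/hr × 29.7 hr = 64.54475 mL
Volume remaining = 97 − 64.54475 = 32.45525 mL
Drug remaining = 32.45525 mL × 1.886598 mg/mL = 61.23 mg

61.2 mg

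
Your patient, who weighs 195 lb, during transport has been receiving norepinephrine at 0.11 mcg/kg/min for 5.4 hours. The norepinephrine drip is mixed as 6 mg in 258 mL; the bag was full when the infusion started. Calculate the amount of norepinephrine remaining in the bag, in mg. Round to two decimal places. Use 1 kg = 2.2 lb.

2.84 mg

Weight = 195 lb ÷ 2.2 lb/kg = 88.63636 kg
Dose = 0.11 mcg/kg/min × 88.63636 kg = 9.75 mcg/min
9.75 mcg/min × 60 min/hr = 585 mcg/hr
Concentration = 6 mg ÷ 258 mL = 0.02325581 mg/mL = 23.25581 mcg/mL
Rate = 585 mcg/hr ÷ 23.25581 mcg/mL = 25.155 mL/hr
Volume infused = 25.155 mL/hr × 5.4 hr = 135.837 mL
Volume remaining = 258 − 135.837 = 122.163 mL
Drug remaining = 122.163 mL × 23.25581 mcg/mL = 2841 mcg = 2.841 mg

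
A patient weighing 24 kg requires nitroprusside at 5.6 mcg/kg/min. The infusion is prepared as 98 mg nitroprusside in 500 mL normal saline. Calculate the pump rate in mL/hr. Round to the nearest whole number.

Dose = 5.6 mcg/kg/min × 24 kg = 134.4 mcg/min
134.4 mcg/min × 60 min/hr = 8064 mcg/hr
Concentration = 98 mg ÷ 500 mL = 0.196 mg/mL = 196 mcg/mL
Rate = 8064 mcg/hr ÷ 196 mcg/mL = 41.14286 mL/hr

41 mL/hr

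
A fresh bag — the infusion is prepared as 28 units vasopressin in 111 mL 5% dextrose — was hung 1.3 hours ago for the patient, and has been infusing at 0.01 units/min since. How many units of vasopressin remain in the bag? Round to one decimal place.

27.2 units

0.01 units/min × 60 min/hr = 0.6 units/hr
Concentration = 28 units ÷ 111 mL = 0.2522523 units/mL
Rate = 0.6 units/hr ÷ 0.2522523 units/mL = 2.378571 mL/hr
Volume infused = 2.378571 mL/hr × 1.3 hr = 3.092143 mL
Volume remaining = 111 − 3.092143 = 107.9079 mL
Drug remaining = 107.9079 mL × 0.2522523 units/mL = 27.22 units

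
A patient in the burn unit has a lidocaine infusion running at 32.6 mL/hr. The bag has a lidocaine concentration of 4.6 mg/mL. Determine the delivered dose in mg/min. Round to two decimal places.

2.50 mg/min

Drug rate = 32.6 mL/hr × 4.6 mg/mL = 149.96 mg/hr
149.96 mg/hr ÷ 60 min/hr = 2.499333 mg/min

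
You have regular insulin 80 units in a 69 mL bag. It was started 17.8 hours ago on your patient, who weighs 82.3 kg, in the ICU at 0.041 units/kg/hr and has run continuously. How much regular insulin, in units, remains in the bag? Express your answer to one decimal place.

Dose = 0.041 units/kg/hr × 82.3 kg = 3.3743 units/hr
Concentration = 80 units ÷ 69 mL = 1.15942 units/mL
Rate = 3.3743 units/hr ÷ 1.15942 units/mL = 2.910334 mL/hr
Volume infused = 2.910334 mL/hr × 17.8 hr = 51.80394 mL
Volume remaining = 69 − 51.80394 = 17.19606 mL
Drug remaining = 17.19606 mL × 1.15942 units/mL = 19.93746 units

19.9 units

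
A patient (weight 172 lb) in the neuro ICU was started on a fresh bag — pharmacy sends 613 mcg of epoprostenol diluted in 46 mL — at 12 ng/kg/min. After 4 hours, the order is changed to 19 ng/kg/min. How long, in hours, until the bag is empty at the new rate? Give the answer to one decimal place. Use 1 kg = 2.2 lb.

4.4 hours

Initial rate:
Weight = 172 lb ÷ 2.2 lb/kg = 78.18182 kg
Dose = 12 ng/kg/min × 78.18182 kg = 938.1818 ng/min
938.1818 ng/min × 60 min/hr = 56290.91 ng/hr
Concentration = 613 mcg ÷ 46 mL = 13.32609 mcg/mL = 13326.09 ng/mL
Rate = 56290.91 ng/hr ÷ 13326.09 ng/mL = 4.224114 mL/hr
Volume infused so far = 4.224114 mL/hr × 4 hr = 16.89646 mL
Volume remaining = 46 − 16.89646 = 29.10354 mL
New rate:
Dose = 19 ng/kg/min × 78.18182 kg = 1485.455 ng/min
1485.455 ng/min × 60 min/hr = 89127.27 ng/hr
Rate = 89127.27 ng/hr ÷ 13326.09 ng/mL = 6.68818 mL/hr
Time remaining = 29.10354 mL ÷ 6.68818 mL/hr = 4.351489 hr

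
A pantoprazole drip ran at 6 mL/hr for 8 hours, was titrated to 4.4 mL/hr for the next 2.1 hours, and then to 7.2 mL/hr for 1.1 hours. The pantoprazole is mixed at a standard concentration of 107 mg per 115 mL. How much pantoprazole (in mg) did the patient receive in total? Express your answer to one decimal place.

Concentration = 107 mg ÷ 115 mL = 0.9304348 mg/mL
Stage 1: 6 mL/hr × 8 hr = 48 mL → 48 mL × 0.9304348 mg/mL = 44.66087 mg
Stage 2: 4.4 mL/hr × 2.1 hr = 9.24 mL → 9.24 mL × 0.9304348 mg/mL = 8.597217 mg
Stage 3: 7.2 mL/hr × 1.1 hr = 7.92 mL → 7.92 mL × 0.9304348 mg/mL = 7.369043 mg
Total = 44.66087 + 8.597217 + 7.369043 = 60.62713 mg

60.6 mg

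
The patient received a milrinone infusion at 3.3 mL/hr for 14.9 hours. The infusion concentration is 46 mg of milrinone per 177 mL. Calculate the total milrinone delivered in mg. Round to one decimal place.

12.8 mg

Concentration = 46 mg ÷ 177 mL = 0.259887 mg/mL = 259.887 mcg/mL
Drug rate = 3.3 mL/hr × 259.887 mcg/mL = 857.6271 mcg/hr
Total = 857.6271 mcg/hr × 14.9 hr = 12778.64 mcg = 12.77864 mg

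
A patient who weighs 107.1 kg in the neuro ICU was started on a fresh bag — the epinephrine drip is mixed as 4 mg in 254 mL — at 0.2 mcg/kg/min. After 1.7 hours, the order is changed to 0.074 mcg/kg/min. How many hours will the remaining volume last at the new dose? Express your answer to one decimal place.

3.8 hours

Initial rate:
Dose = 0.2 mcg/kg/min × 107.1 kg = 21.42 mcg/min
21.42 mcg/min × 60 min/hr = 1285.2 mcg/hr
Concentration = 4 mg ÷ 254 mL = 0.01574803 mg/mL = 15.74803 mcg/mL
Rate = 1285.2 mcg/hr ÷ 15.74803 mcg/mL = 81.6102 mL/hr
Volume infused so far = 81.6102 mL/hr × 1.7 hr = 138.7373 mL
Volume remaining = 254 − 138.7373 = 115.2627 mL
New rate:
Dose = 0.074 mcg/kg/min × 107.1 kg = 7.9254 mcg/min
7.9254 mcg/min × 60 min/hr = 475.524 mcg/hr
Rate = 475.524 mcg/hr ÷ 15.74803 mcg/mL = 30.19577 mL/hr
Time remaining = 115.2627 mL ÷ 30.19577 mL/hr = 3.817179 hr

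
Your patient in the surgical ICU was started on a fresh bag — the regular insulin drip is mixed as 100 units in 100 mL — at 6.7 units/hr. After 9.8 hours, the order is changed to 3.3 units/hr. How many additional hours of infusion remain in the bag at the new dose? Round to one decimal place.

Initial rate:
Concentration = 100 units ÷ 100 mL = 1 units/mL
Rate = 6.7 units/hr ÷ 1 units/mL = 6.7 mL/hr
Volume infused so far = 6.7 mL/hr × 9.8 hr = 65.66 mL
Volume remaining = 100 − 65.66 = 34.34 mL
New rate:
Rate = 3.3 units/hr ÷ 1 units/mL = 3.3 mL/hr
Time remaining = 34.34 mL ÷ 3.3 mL/hr = 10.40606 hr

10.4 hours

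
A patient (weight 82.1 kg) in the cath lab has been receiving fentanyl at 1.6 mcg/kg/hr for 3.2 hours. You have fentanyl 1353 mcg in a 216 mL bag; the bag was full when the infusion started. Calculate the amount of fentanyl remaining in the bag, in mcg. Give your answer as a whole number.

933 mcg

Dose = 1.6 mcg/kg/hr × 82.1 kg = 131.36 mcg/hr
Concentration = 1353 mcg ÷ 216 mL = 6.263889 mcg/mL
Rate = 131.36 mcg/hr ÷ 6.263889 mcg/mL = 20.971 mL/hr
Volume infused = 20.971 mL/hr × 3.2 hr = 67.10719 mL
Volume remaining = 216 − 67.10719 = 148.8928 mL
Drug remaining = 148.8928 mL × 6.263889 mcg/mL = 932.648 mcg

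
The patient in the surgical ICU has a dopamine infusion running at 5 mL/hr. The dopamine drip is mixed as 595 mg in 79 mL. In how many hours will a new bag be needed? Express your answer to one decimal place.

15.8 hours

Duration = 79 mL ÷ 5 mL/hr = 15.8 hr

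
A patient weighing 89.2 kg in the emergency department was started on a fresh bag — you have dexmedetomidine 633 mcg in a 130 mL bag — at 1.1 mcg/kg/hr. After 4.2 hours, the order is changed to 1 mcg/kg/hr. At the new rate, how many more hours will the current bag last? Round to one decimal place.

Initial rate:
Dose = 1.1 mcg/kg/hr × 89.2 kg = 98.12 mcg/hr
Concentration = 633 mcg ÷ 130 mL = 4.869231 mcg/mL
Rate = 98.12 mcg/hr ÷ 4.869231 mcg/mL = 20.15103 mL/hr
Volume infused so far = 20.15103 mL/hr × 4.2 hr = 84.63431 mL
Volume remaining = 130 − 84.63431 = 45.36569 mL
New rate:
Dose = 1 mcg/kg/hr × 89.2 kg = 89.2 mcg/hr
Rate = 89.2 mcg/hr ÷ 4.869231 mcg/mL = 18.31912 mL/hr
Time remaining = 45.36569 mL ÷ 18.31912 mL/hr = 2.476413 hr

2.5 hours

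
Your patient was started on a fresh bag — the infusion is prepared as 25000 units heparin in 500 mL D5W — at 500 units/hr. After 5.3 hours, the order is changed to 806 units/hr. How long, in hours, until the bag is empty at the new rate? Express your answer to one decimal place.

Initial rate:
Concentration = 25000 units ÷ 500 mL = 50 units/mL
Rate = 500 units/hr ÷ 50 units/mL = 10 mL/hr
Volume infused so far = 10 mL/hr × 5.3 hr = 53 mL
Volume remaining = 500 − 53 = 447 mL
New rate:
Rate = 806 units/hr ÷ 50 units/mL = 16.12 mL/hr
Time remaining = 447 mL ÷ 16.12 mL/hr = 27.72953 hr

27.7 hours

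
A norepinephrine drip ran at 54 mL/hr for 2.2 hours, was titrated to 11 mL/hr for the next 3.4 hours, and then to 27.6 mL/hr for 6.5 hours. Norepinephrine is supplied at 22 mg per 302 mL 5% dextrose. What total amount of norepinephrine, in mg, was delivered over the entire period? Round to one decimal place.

Concentration = 22 mg ÷ 302 mL = 0.07284768 mg/mL
Stage 1: 54 mL/hr × 2.2 hr = 118.8 mL → 118.8 mL × 0.07284768 mg/mL = 8.654305 mg
Stage 2: 11 mL/hr × 3.4 hr = 37.4 mL → 37.4 mL × 0.07284768 mg/mL = 2.724503 mg
Stage 3: 27.6 mL/hr × 6.5 hr = 179.4 mL → 179.4 mL × 0.07284768 mg/mL = 13.06887 mg
Total = 8.654305 + 2.724503 + 13.06887 = 24.44768 mg

24.4 mg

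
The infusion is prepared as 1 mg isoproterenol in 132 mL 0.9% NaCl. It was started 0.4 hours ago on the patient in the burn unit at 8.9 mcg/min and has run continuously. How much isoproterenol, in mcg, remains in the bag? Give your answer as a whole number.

786 mcg

8.9 mcg/min × 60 min/hr = 534 mcg/hr
Concentration = 1 mg ÷ 132 mL = 0.007575758 mg/mL = 7.575758 mcg/mL
Rate = 534 mcg/hr ÷ 7.575758 mcg/mL = 70.488 mL/hr
Volume infused = 70.488 mL/hr × 0.4 hr = 28.1952 mL
Volume remaining = 132 − 28.1952 = 103.8048 mL
Drug remaining = 103.8048 mL × 7.575758 mcg/mL = 786.4 mcg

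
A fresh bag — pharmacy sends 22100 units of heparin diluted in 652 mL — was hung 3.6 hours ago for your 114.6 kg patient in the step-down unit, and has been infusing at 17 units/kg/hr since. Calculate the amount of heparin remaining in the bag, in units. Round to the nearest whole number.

15086 units

Dose = 17 units/kg/hr × 114.6 kg = 1948.2 units/hr
Concentration = 22100 units ÷ 652 mL = 33.89571 units/mL
Rate = 1948.2 units/hr ÷ 33.89571 units/mL = 57.47631 mL/hr
Volume infused = 57.47631 mL/hr × 3.6 hr = 206.9147 mL
Volume remaining = 652 − 206.9147 = 445.0853 mL
Drug remaining = 445.0853 mL × 33.89571 units/mL = 15086.48 units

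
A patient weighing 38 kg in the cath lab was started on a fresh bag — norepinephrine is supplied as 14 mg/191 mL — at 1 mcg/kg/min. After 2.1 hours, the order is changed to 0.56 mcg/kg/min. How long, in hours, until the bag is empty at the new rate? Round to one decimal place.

7.2 hours

Initial rate:
Dose = 1 mcg/kg/min × 38 kg = 38 mcg/min
38 mcg/min × 60 min/hr = 2280 mcg/hr
Concentration = 14 mg ÷ 191 mL = 0.07329843 mg/mL = 73.29843 mcg/mL
Rate = 2280 mcg/hr ÷ 73.29843 mcg/mL = 31.10571 mL/hr
Volume infused so far = 31.10571 mL/hr × 2.1 hr = 65.322 mL
Volume remaining = 191 − 65.322 = 125.678 mL
New rate:
Dose = 0.56 mcg/kg/min × 38 kg = 21.28 mcg/min
21.28 mcg/min × 60 min/hr = 1276.8 mcg/hr
Rate = 1276.8 mcg/hr ÷ 73.29843 mcg/mL = 17.4192 mL/hr
Time remaining = 125.678 mL ÷ 17.4192 mL/hr = 7.214912 hr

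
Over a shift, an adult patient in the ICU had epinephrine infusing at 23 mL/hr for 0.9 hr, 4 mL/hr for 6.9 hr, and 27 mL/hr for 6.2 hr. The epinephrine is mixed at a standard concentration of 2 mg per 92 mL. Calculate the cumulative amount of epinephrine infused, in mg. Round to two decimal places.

4.69 mg

Concentration = 2 mg ÷ 92 mL = 0.02173913 mg/mL
Stage 1: 23 mL/hr × 0.9 hr = 20.7 mL → 20.7 mL × 0.02173913 mg/mL = 0.45 mg
Stage 2: 4 mL/hr × 6.9 hr = 27.6 mL → 27.6 mL × 0.02173913 mg/mL = 0.6 mg
Stage 3: 27 mL/hr × 6.2 hr = 167.4 mL → 167.4 mL × 0.02173913 mg/mL = 3.63913 mg
Total = 0.45 + 0.6 + 3.63913 = 4.68913 mg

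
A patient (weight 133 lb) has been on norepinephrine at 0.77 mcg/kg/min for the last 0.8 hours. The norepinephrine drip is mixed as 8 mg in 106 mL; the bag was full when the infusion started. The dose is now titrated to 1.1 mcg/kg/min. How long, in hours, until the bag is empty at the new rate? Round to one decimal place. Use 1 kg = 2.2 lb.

Initial rate:
Weight = 133 lb ÷ 2.2 lb/kg = 60.45455 kg
Dose = 0.77 mcg/kg/min × 60.45455 kg = 46.55 mcg/min
46.55 mcg/min × 60 min/hr = 2793 mcg/hr
Concentration = 8 mg ÷ 106 mL = 0.0754717 mg/mL = 75.4717 mcg/mL
Rate = 2793 mcg/hr ÷ 75.4717 mcg/mL = 37.00725 mL/hr
Volume infused so far = 37.00725 mL/hr × 0.8 hr = 29.6058 mL
Volume remaining = 106 − 29.6058 = 76.3942 mL
New rate:
Dose = 1.1 mcg/kg/min × 60.45455 kg = 66.5 mcg/min
66.5 mcg/min × 60 min/hr = 3990 mcg/hr
Rate = 3990 mcg/hr ÷ 75.4717 mcg/mL = 52.8675 mL/hr
Time remaining = 76.3942 mL ÷ 52.8675 mL/hr = 1.445013 hr

1.4 hours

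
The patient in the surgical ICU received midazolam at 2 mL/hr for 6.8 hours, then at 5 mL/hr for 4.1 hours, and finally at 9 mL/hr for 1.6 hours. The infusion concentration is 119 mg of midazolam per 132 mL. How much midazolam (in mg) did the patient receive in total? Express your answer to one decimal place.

43.7 mg

Concentration = 119 mg ÷ 132 mL = 0.9015152 mg/mL
Stage 1: 2 mL/hr × 6.8 hr = 13.6 mL → 13.6 mL × 0.9015152 mg/mL = 12.26061 mg
Stage 2: 5 mL/hr × 4.1 hr = 20.5 mL → 20.5 mL × 0.9015152 mg/mL = 18.48106 mg
Stage 3: 9 mL/hr × 1.6 hr = 14.4 mL → 14.4 mL × 0.9015152 mg/mL = 12.98182 mg
Total = 12.26061 + 18.48106 + 12.98182 = 43.72348 mg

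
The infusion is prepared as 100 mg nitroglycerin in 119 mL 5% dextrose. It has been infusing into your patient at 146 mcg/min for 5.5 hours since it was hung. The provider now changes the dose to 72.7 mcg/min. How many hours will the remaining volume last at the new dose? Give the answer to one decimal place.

Initial rate:
146 mcg/min × 60 min/hr = 8760 mcg/hr
Concentration = 100 mg ÷ 119 mL = 0.8403361 mg/mL = 840.3361 mcg/mL
Rate = 8760 mcg/hr ÷ 840.3361 mcg/mL = 10.4244 mL/hr
Volume infused so far = 10.4244 mL/hr × 5.5 hr = 57.3342 mL
Volume remaining = 119 − 57.3342 = 61.6658 mL
New rate:
72.7 mcg/min × 60 min/hr = 4362 mcg/hr
Rate = 4362 mcg/hr ÷ 840.3361 mcg/mL = 5.19078 mL/hr
Time remaining = 61.6658 mL ÷ 5.19078 mL/hr = 11.87987 hr

11.9 hours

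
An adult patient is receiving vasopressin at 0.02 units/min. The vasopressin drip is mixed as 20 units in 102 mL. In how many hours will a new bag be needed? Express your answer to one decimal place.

0.02 units/min × 60 min/hr = 1.2 units/hr
Concentration = 20 units ÷ 102 mL = 0.1960784 units/mL
Rate = 1.2 units/hr ÷ 0.1960784 units/mL = 6.12 mL/hr
Duration = 102 mL ÷ 6.12 mL/hr = 16.66667 hr

16.7 hours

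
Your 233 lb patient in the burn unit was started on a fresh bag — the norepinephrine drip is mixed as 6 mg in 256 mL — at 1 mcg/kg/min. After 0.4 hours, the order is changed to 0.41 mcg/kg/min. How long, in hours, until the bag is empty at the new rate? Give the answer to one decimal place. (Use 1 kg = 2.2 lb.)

Initial rate:
Weight = 233 lb ÷ 2.2 lb/kg = 105.9091 kg
Dose = 1 mcg/kg/min × 105.9091 kg = 105.9091 mcg/min
105.9091 mcg/min × 60 min/hr = 6354.545 mcg/hr
Concentration = 6 mg ÷ 256 mL = 0.0234375 mg/mL = 23.4375 mcg/mL
Rate = 6354.545 mcg/hr ÷ 23.4375 mcg/mL = 271.1273 mL/hr
Volume infused so far = 271.1273 mL/hr × 0.4 hr = 108.4509 mL
Volume remaining = 256 − 108.4509 = 147.5491 mL
New rate:
Dose = 0.41 mcg/kg/min × 105.9091 kg = 43.42273 mcg/min
43.42273 mcg/min × 60 min/hr = 2605.364 mcg/hr
Rate = 2605.364 mcg/hr ÷ 23.4375 mcg/mL = 111.1622 mL/hr
Time remaining = 147.5491 mL ÷ 111.1622 mL/hr = 1.327332 hr

1.3 hours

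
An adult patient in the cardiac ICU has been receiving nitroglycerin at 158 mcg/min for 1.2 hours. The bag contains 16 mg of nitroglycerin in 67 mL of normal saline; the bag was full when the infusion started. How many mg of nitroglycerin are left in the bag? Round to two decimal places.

4.62 mg

158 mcg/min × 60 min/hr = 9480 mcg/hr
Concentration = 16 mg ÷ 67 mL = 0.238806 mg/mL = 238.806 mcg/mL
Rate = 9480 mcg/hr ÷ 238.806 mcg/mL = 39.6975 mL/hr
Volume infused = 39.6975 mL/hr × 1.2 hr = 47.637 mL
Volume remaining = 67 − 47.637 = 19.363 mL
Drug remaining = 19.363 mL × 238.806 mcg/mL = 4624 mcg = 4.624 mg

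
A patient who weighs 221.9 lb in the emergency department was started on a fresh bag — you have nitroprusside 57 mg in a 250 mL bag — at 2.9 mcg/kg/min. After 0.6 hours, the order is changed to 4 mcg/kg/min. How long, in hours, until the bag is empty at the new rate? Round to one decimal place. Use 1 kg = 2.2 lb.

1.9 hours

Initial rate:
Weight = 221.9 lb ÷ 2.2 lb/kg = 100.8636 kg
Dose = 2.9 mcg/kg/min × 100.8636 kg = 292.5045 mcg/min
292.5045 mcg/min × 60 min/hr = 17550.27 mcg/hr
Concentration = 57 mg ÷ 250 mL = 0.228 mg/mL = 228 mcg/mL
Rate = 17550.27 mcg/hr ÷ 228 mcg/mL = 76.97488 mL/hr
Volume infused so far = 76.97488 mL/hr × 0.6 hr = 46.18493 mL
Volume remaining = 250 − 46.18493 = 203.8151 mL
New rate:
Dose = 4 mcg/kg/min × 100.8636 kg = 403.4545 mcg/min
403.4545 mcg/min × 60 min/hr = 24207.27 mcg/hr
Rate = 24207.27 mcg/hr ÷ 228 mcg/mL = 106.1722 mL/hr
Time remaining = 203.8151 mL ÷ 106.1722 mL/hr = 1.919664 hr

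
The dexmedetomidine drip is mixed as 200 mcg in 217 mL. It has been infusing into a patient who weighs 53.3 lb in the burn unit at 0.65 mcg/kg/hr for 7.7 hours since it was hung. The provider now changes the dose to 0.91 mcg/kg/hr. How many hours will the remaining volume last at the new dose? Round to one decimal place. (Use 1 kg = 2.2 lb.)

3.6 hours

Initial rate:
Weight = 53.3 lb ÷ 2.2 lb/kg = 24.22727 kg
Dose = 0.65 mcg/kg/hr × 24.22727 kg = 15.74773 mcg/hr
Concentration = 200 mcg ÷ 217 mL = 0.921659 mcg/mL
Rate = 15.74773 mcg/hr ÷ 0.921659 mcg/mL = 17.08628 mL/hr
Volume infused so far = 17.08628 mL/hr × 7.7 hr = 131.5644 mL
Volume remaining = 217 − 131.5644 = 85.43561 mL
New rate:
Dose = 0.91 mcg/kg/hr × 24.22727 kg = 22.04682 mcg/hr
Rate = 22.04682 mcg/hr ÷ 0.921659 mcg/mL = 23.9208 mL/hr
Time remaining = 85.43561 mL ÷ 23.9208 mL/hr = 3.571604 hr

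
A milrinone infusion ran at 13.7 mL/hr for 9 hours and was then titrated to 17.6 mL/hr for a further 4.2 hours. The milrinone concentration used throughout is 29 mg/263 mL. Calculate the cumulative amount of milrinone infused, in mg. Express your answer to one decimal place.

21.7 mg

Concentration = 29 mg ÷ 263 mL = 0.1102662 mg/mL
Stage 1: 13.7 mL/hr × 9 hr = 123.3 mL → 123.3 mL × 0.1102662 mg/mL = 13.59582 mg
Stage 2: 17.6 mL/hr × 4.2 hr = 73.92 mL → 73.92 mL × 0.1102662 mg/mL = 8.150875 mg
Total = 13.59582 + 8.150875 = 21.74669 mg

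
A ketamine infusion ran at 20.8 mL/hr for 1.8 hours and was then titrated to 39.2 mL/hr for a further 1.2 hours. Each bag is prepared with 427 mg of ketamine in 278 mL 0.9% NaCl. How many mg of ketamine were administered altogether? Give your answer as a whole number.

130 mg

Concentration = 427 mg ÷ 278 mL = 1.535971 mg/mL
Stage 1: 20.8 mL/hr × 1.8 hr = 37.44 mL → 37.44 mL × 1.535971 mg/mL = 57.50676 mg
Stage 2: 39.2 mL/hr × 1.2 hr = 47.04 mL → 47.04 mL × 1.535971 mg/mL = 72.25209 mg
Total = 57.50676 + 72.25209 = 129.7588 mg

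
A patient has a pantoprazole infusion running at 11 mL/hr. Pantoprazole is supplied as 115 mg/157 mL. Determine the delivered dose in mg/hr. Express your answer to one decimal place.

8.1 mg/hr

Concentration = 115 mg ÷ 157 mL = 0.7324841 mg/mL
Drug rate = 11 mL/hr × 0.7324841 mg/mL = 8.057325 mg/hr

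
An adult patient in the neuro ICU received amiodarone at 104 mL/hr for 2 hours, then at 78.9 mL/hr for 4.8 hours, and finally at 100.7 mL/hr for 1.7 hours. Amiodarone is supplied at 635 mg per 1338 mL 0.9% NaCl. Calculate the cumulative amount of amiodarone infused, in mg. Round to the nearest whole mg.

360 mg

Concentration = 635 mg ÷ 1338 mL = 0.4745889 mg/mL
Stage 1: 104 mL/hr × 2 hr = 208 mL → 208 mL × 0.4745889 mg/mL = 98.7145 mg
Stage 2: 78.9 mL/hr × 4.8 hr = 378.72 mL → 378.72 mL × 0.4745889 mg/mL = 179.7363 mg
Stage 3: 100.7 mL/hr × 1.7 hr = 171.19 mL → 171.19 mL × 0.4745889 mg/mL = 81.24488 mg
Total = 98.7145 + 179.7363 + 81.24488 = 359.6957 mg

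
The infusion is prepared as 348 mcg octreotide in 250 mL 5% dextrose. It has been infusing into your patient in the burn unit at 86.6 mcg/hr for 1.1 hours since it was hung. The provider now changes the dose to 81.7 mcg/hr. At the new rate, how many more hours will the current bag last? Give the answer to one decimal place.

3.1 hours

Initial rate:
Concentration = 348 mcg ÷ 250 mL = 1.392 mcg/mL
Rate = 86.6 mcg/hr ÷ 1.392 mcg/mL = 62.21264 mL/hr
Volume infused so far = 62.21264 mL/hr × 1.1 hr = 68.43391 mL
Volume remaining = 250 − 68.43391 = 181.5661 mL
New rate:
Rate = 81.7 mcg/hr ÷ 1.392 mcg/mL = 58.69253 mL/hr
Time remaining = 181.5661 mL ÷ 58.69253 mL/hr = 3.093513 hr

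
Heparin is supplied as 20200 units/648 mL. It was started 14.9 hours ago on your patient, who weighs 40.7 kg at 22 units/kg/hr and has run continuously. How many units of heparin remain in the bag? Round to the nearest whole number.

6859 units

Dose = 22 units/kg/hr × 40.7 kg = 895.4 units/hr
Concentration = 20200 units ÷ 648 mL = 31.17284 units/mL
Rate = 895.4 units/hr ÷ 31.17284 units/mL = 28.72372 mL/hr
Volume infused = 28.72372 mL/hr × 14.9 hr = 427.9835 mL
Volume remaining = 648 − 427.9835 = 220.0165 mL
Drug remaining = 220.0165 mL × 31.17284 units/mL = 6858.54 units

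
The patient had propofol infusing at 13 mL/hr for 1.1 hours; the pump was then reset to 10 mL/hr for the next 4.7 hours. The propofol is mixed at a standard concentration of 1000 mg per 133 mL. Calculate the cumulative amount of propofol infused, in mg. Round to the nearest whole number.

461 mg

Concentration = 1000 mg ÷ 133 mL = 7.518797 mg/mL
Stage 1: 13 mL/hr × 1.1 hr = 14.3 mL → 14.3 mL × 7.518797 mg/mL = 107.5188 mg
Stage 2: 10 mL/hr × 4.7 hr = 47 mL → 47 mL × 7.518797 mg/mL = 353.3835 mg
Total = 107.5188 + 353.3835 = 460.9023 mg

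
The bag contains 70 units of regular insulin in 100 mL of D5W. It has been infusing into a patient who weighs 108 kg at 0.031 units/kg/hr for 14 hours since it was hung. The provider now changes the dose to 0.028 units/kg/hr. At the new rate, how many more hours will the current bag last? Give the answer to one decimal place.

Initial rate:
Dose = 0.031 units/kg/hr × 108 kg = 3.348 units/hr
Concentration = 70 units ÷ 100 mL = 0.7 units/mL
Rate = 3.348 units/hr ÷ 0.7 units/mL = 4.782857 mL/hr
Volume infused so far = 4.782857 mL/hr × 14 hr = 66.96 mL
Volume remaining = 100 − 66.96 = 33.04 mL
New rate:
Dose = 0.028 units/kg/hr × 108 kg = 3.024 units/hr
Rate = 3.024 units/hr ÷ 0.7 units/mL = 4.32 mL/hr
Time remaining = 33.04 mL ÷ 4.32 mL/hr = 7.648148 hr

7.6 hours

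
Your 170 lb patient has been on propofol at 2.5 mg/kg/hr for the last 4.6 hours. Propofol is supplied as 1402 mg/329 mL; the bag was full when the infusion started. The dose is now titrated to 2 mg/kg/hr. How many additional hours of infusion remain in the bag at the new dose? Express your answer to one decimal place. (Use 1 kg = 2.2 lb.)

Initial rate:
Weight = 170 lb ÷ 2.2 lb/kg = 77.27273 kg
Dose = 2.5 mg/kg/hr × 77.27273 kg = 193.1818 mg/hr
Concentration = 1402 mg ÷ 329 mL = 4.261398 mg/mL
Rate = 193.1818 mg/hr ÷ 4.261398 mg/mL = 45.33297 mL/hr
Volume infused so far = 45.33297 mL/hr × 4.6 hr = 208.5316 mL
Volume remaining = 329 − 208.5316 = 120.4684 mL
New rate:
Dose = 2 mg/kg/hr × 77.27273 kg = 154.5455 mg/hr
Rate = 154.5455 mg/hr ÷ 4.261398 mg/mL = 36.26637 mL/hr
Time remaining = 120.4684 mL ÷ 36.26637 mL/hr = 3.321765 hr

3.3 hours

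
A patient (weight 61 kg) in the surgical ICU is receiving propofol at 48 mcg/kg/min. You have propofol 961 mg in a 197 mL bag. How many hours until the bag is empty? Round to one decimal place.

5.5 hours

Dose = 48 mcg/kg/min × 61 kg = 2928 mcg/min
2928 mcg/min × 60 min/hr = 175680 mcg/hr
Concentration = 961 mg ÷ 197 mL = 4.878173 mg/mL = 4878.173 mcg/mL
Rate = 175680 mcg/hr ÷ 4878.173 mcg/mL = 36.01349 mL/hr
Duration = 197 mL ÷ 36.01349 mL/hr = 5.470173 hr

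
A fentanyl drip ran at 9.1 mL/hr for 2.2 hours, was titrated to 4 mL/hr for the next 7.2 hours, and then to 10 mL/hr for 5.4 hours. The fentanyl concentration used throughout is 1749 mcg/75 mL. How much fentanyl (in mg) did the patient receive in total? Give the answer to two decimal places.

2.40 mg

Concentration = 1749 mcg ÷ 75 mL = 23.32 mcg/mL
Stage 1: 9.1 mL/hr × 2.2 hr = 20.02 mL → 20.02 mL × 23.32 mcg/mL = 466.8664 mcg
Stage 2: 4 mL/hr × 7.2 hr = 28.8 mL → 28.8 mL × 23.32 mcg/mL = 671.616 mcg
Stage 3: 10 mL/hr × 5.4 hr = 54 mL → 54 mL × 23.32 mcg/mL = 1259.28 mcg
Total = 466.8664 + 671.616 + 1259.28 = 2397.762 mcg = 2.397762 mg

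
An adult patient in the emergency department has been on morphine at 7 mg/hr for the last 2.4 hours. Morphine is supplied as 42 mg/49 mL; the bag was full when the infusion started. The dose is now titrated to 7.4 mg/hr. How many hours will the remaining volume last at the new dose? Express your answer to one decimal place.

3.4 hours

Initial rate:
Concentration = 42 mg ÷ 49 mL = 0.8571429 mg/mL
Rate = 7 mg/hr ÷ 0.8571429 mg/mL = 8.166667 mL/hr
Volume infused so far = 8.166667 mL/hr × 2.4 hr = 19.6 mL
Volume remaining = 49 − 19.6 = 29.4 mL
New rate:
Rate = 7.4 mg/hr ÷ 0.8571429 mg/mL = 8.633333 mL/hr
Time remaining = 29.4 mL ÷ 8.633333 mL/hr = 3.405405 hr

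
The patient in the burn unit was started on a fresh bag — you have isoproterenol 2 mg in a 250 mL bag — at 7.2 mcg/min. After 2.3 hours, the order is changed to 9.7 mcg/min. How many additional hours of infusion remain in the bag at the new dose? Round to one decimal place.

Initial rate:
7.2 mcg/min × 60 min/hr = 432 mcg/hr
Concentration = 2 mg ÷ 250 mL = 0.008 mg/mL = 8 mcg/mL
Rate = 432 mcg/hr ÷ 8 mcg/mL = 54 mL/hr
Volume infused so far = 54 mL/hr × 2.3 hr = 124.2 mL
Volume remaining = 250 − 124.2 = 125.8 mL
New rate:
9.7 mcg/min × 60 min/hr = 582 mcg/hr
Rate = 582 mcg/hr ÷ 8 mcg/mL = 72.75 mL/hr
Time remaining = 125.8 mL ÷ 72.75 mL/hr = 1.72921 hr

1.7 hours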